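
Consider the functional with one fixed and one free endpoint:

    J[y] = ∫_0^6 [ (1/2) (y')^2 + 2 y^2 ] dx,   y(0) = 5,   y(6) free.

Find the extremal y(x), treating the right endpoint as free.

The Lagrangian L = (1/2) (y')^2 + 2 y^2 gives
    ∂L/∂y = 4 y,   ∂L/∂y' = y'.
Euler-Lagrange: y'' − 4 y = 0.
With k = 2, the general solution is
    y(x) = A cosh(2 x) + B sinh(2 x).
Fixed left endpoint y(0) = 5 ⇒ A = 5.
The right endpoint x = 6 is free, so the natural (transversality) condition is ∂L/∂y' |_{x=6} = 0, i.e. y'(6) = 0.
Compute y'(x) = A k sinh(k x) + B k cosh(k x), so
    y'(6) = A k sinh(k·6) + B k cosh(k·6) = 0
    ⇒ B = −A tanh(k·6) = − 5 tanh(2·6).
Therefore the extremal is
    y(x) = 5 cosh(2 x) − 5 tanh(2·6) sinh(2 x).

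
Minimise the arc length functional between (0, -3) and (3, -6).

Arc-length functional: J[y] = ∫ sqrt(1 + (y')^2) dx.
Lagrangian L = sqrt(1 + (y')^2) has no explicit y dependence, so ∂L/∂y = 0 and the Euler-Lagrange equation gives
    d/dx( y' / sqrt(1 + (y')^2) ) = 0  ⇒  y' / sqrt(1 + (y')^2) = const.
Hence y' is constant, so y(x) is affine.
Fitting the endpoints (0, -3) and (3, -6):
    slope m = ((-6) − (-3)) / (3 − 0) = -1,
    intercept c = (-3) − m·0 = -3.
Extremal: y(x) = -x - 3.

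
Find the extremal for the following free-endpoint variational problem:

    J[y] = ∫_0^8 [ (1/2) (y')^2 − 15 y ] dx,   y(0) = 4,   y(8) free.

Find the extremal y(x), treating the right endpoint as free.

The Lagrangian L = (1/2) (y')^2 − 15 y gives
    ∂L/∂y = −15,   ∂L/∂y' = y'.
Euler-Lagrange: d/dx(y') − (−15) = 0, i.e. y'' + 15 = 0, so
    y(x) = −(15/2) x^2 + C1 x + C2.
Fixed left endpoint y(0) = 4 ⇒ C2 = 4.
The right endpoint x = 8 is free, so the natural (transversality) condition is ∂L/∂y' |_{x=8} = 0, i.e. y'(8) = 0.
Compute y'(x) = −15 x + C1, so y'(8) = −120 + C1 = 0 ⇒ C1 = 120.
Therefore the extremal is
    y(x) = −(15/2) x^2 + 120 x + 4.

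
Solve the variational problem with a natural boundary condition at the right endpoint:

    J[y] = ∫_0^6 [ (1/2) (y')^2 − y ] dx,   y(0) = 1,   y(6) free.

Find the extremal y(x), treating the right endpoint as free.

The Lagrangian L = (1/2) (y')^2 − y gives
    ∂L/∂y = −1,   ∂L/∂y' = y'.
Euler-Lagrange: d/dx(y') − (−1) = 0, i.e. y'' + 1 = 0, so
    y(x) = −(1/2) x^2 + C1 x + C2.
Fixed left endpoint y(0) = 1 ⇒ C2 = 1.
The right endpoint x = 6 is free, so the natural (transversality) condition is ∂L/∂y' |_{x=6} = 0, i.e. y'(6) = 0.
Compute y'(x) = −1 x + C1, so y'(6) = −6 + C1 = 0 ⇒ C1 = 6.
Therefore the extremal is
    y(x) = −x^2/2 + 6 x + 1.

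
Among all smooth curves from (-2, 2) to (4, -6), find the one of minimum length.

Arc-length functional: J[y] = ∫ sqrt(1 + (y')^2) dx.
Lagrangian L = sqrt(1 + (y')^2) has no explicit y dependence, so ∂L/∂y = 0 and the Euler-Lagrange equation gives
    d/dx( y' / sqrt(1 + (y')^2) ) = 0  ⇒  y' / sqrt(1 + (y')^2) = const.
Hence y' is constant, so y(x) is affine.
Fitting the endpoints (-2, 2) and (4, -6):
    slope m = ((-6) − 2) / (4 − (-2)) = -4/3,
    intercept c = 2 − m·(-2) = -2/3.
Extremal: y(x) = (-4/3) x - 2/3.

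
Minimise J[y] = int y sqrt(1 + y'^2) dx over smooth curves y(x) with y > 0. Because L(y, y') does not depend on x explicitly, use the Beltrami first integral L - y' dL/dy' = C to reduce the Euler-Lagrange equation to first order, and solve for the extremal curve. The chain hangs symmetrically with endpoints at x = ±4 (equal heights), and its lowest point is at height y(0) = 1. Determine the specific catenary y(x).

The Lagrangian L(y, y') = y sqrt(1 + y'^2) has no explicit x dependence, so the Beltrami identity applies:
    L − y' ∂L/∂y' = C.
Compute ∂L/∂y' = y · y' / sqrt(1 + y'^2). Then
    L − y' ∂L/∂y'
    = y sqrt(1 + y'^2) − y · y'^2 / sqrt(1 + y'^2)
    = y (1 + y'^2 − y'^2) / sqrt(1 + y'^2)
    = y / sqrt(1 + y'^2) = C.
Squaring gives y^2 = C^2 (1 + y'^2), i.e.
    y'^2 = y^2 / C^2 − 1.
Separating variables,
    dy / sqrt(y^2 − C^2) = dx / C,
and integrating gives arccosh(y / C) = (x − a)/C, so
    y(x) = C cosh((x − a)/C),
the catenary. The constants C and a are fixed by the two endpoint conditions (and, for the hanging-chain problem, the length constraint selects C).
Now fit the given data. The endpoints x = ±4 are symmetric at equal height, so the catenary is even about its minimum: a = 0 and y(x) = C cosh(x/C). The lowest point is y(0) = C cosh(0) = C, and we are told y(0) = 1, so C = 1. Therefore
    y(x) = cosh(x),
and at the endpoints
    y(±4) = cosh(4).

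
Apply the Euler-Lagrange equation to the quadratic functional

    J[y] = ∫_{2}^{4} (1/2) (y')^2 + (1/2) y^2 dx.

The Lagrangian is L = (1/2) (y')^2 + (1/2) y^2.
Compute ∂L/∂y = y, ∂L/∂y' = y'.
The Euler-Lagrange equation d/dx(∂L/∂y') − ∂L/∂y = 0 reduces to
    y'' − y = 0.
Its general solution is
    y(x) = A e^x + B e^(−x),
with A, B fixed by the endpoint conditions.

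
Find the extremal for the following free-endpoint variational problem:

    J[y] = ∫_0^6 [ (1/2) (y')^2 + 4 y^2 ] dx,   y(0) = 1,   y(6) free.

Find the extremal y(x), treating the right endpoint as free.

The Lagrangian L = (1/2) (y')^2 + 4 y^2 gives
    ∂L/∂y = 8 y,   ∂L/∂y' = y'.
Euler-Lagrange: y'' − 8 y = 0.
With k = sqrt(8), the general solution is
    y(x) = A cosh(sqrt(8) x) + B sinh(sqrt(8) x).
Fixed left endpoint y(0) = 1 ⇒ A = 1.
The right endpoint x = 6 is free, so the natural (transversality) condition is ∂L/∂y' |_{x=6} = 0, i.e. y'(6) = 0.
Compute y'(x) = A k sinh(k x) + B k cosh(k x), so
    y'(6) = A k sinh(k·6) + B k cosh(k·6) = 0
    ⇒ B = −A tanh(k·6) = − tanh(sqrt(8)·6).
Therefore the extremal is
    y(x) = cosh(sqrt(8) x) − tanh(sqrt(8)·6) sinh(sqrt(8) x).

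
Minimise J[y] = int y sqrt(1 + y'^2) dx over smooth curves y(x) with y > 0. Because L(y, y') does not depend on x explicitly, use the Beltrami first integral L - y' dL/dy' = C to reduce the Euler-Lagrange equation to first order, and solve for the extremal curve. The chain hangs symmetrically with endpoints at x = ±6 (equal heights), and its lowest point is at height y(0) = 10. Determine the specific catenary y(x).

The Lagrangian L(y, y') = y sqrt(1 + y'^2) has no explicit x dependence, so the Beltrami identity applies:
    L − y' ∂L/∂y' = C.
Compute ∂L/∂y' = y · y' / sqrt(1 + y'^2). Then
    L − y' ∂L/∂y'
    = y sqrt(1 + y'^2) − y · y'^2 / sqrt(1 + y'^2)
    = y (1 + y'^2 − y'^2) / sqrt(1 + y'^2)
    = y / sqrt(1 + y'^2) = C.
Squaring gives y^2 = C^2 (1 + y'^2), i.e.
    y'^2 = y^2 / C^2 − 1.
Separating variables,
    dy / sqrt(y^2 − C^2) = dx / C,
and integrating gives arccosh(y / C) = (x − a)/C, so
    y(x) = C cosh((x − a)/C),
the catenary. The constants C and a are fixed by the two endpoint conditions (and, for the hanging-chain problem, the length constraint selects C).
Now fit the given data. The endpoints x = ±6 are symmetric at equal height, so the catenary is even about its minimum: a = 0 and y(x) = C cosh(x/C). The lowest point is y(0) = C cosh(0) = C, and we are told y(0) = 10, so C = 10. Therefore
    y(x) = 10 cosh(x/10),
and at the endpoints
    y(±6) = 10 cosh(6/10).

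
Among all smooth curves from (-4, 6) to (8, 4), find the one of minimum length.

Arc-length functional: J[y] = ∫ sqrt(1 + (y')^2) dx.
Lagrangian L = sqrt(1 + (y')^2) has no explicit y dependence, so ∂L/∂y = 0 and the Euler-Lagrange equation gives
    d/dx( y' / sqrt(1 + (y')^2) ) = 0  ⇒  y' / sqrt(1 + (y')^2) = const.
Hence y' is constant, so y(x) is affine.
Fitting the endpoints (-4, 6) and (8, 4):
    slope m = (4 − 6) / (8 − (-4)) = -1/6,
    intercept c = 6 − m·(-4) = 16/3.
Extremal: y(x) = (-1/6) x + 16/3.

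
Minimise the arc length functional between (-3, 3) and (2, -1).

Arc-length functional: J[y] = ∫ sqrt(1 + (y')^2) dx.
Lagrangian L = sqrt(1 + (y')^2) has no explicit y dependence, so ∂L/∂y = 0 and the Euler-Lagrange equation gives
    d/dx( y' / sqrt(1 + (y')^2) ) = 0  ⇒  y' / sqrt(1 + (y')^2) = const.
Hence y' is constant, so y(x) is affine.
Fitting the endpoints (-3, 3) and (2, -1):
    slope m = ((-1) − 3) / (2 − (-3)) = -4/5,
    intercept c = 3 − m·(-3) = 3/5.
Extremal: y(x) = (-4/5) x + 3/5.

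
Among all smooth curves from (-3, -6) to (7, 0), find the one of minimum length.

Arc-length functional: J[y] = ∫ sqrt(1 + (y')^2) dx.
Lagrangian L = sqrt(1 + (y')^2) has no explicit y dependence, so ∂L/∂y = 0 and the Euler-Lagrange equation gives
    d/dx( y' / sqrt(1 + (y')^2) ) = 0  ⇒  y' / sqrt(1 + (y')^2) = const.
Hence y' is constant, so y(x) is affine.
Fitting the endpoints (-3, -6) and (7, 0):
    slope m = (0 − (-6)) / (7 − (-3)) = 3/5,
    intercept c = (-6) − m·(-3) = -21/5.
Extremal: y(x) = (3/5) x - 21/5.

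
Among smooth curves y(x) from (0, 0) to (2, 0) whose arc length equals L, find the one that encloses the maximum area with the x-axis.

Set up the augmented Lagrangian using a multiplier λ for the length constraint:
    F(y, y') = y − λ sqrt(1 + y'^2).
F has no explicit x dependence, so the Beltrami identity yields a first integral
    F − y' ∂F/∂y' = C.
Compute ∂F/∂y' = −λ y' / sqrt(1 + y'^2). Then
    y − λ sqrt(1 + y'^2) + λ y'^2 / sqrt(1 + y'^2) = C
    ⇒  y − λ / sqrt(1 + y'^2) = C.
Solving for y' and integrating gives
    (x − a)^2 + (y − b)^2 = λ^2,
a circular arc of radius λ. The constants a, b are determined by the endpoint conditions y(0) = y(2) = 0, and λ is fixed implicitly by the length constraint
    ∫_{0}^{2} sqrt(1 + y'^2) dx = L.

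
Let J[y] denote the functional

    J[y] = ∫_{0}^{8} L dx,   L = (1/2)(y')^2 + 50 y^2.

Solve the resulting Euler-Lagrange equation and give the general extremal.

The Lagrangian is L = (1/2)(y')^2 + 50 y^2.
∂L/∂y = 100y.
∂L/∂y' = y'.
The Euler-Lagrange equation d/dx(∂L/∂y') − ∂L/∂y = 0 becomes:
    y'' - 100 y = 0
General solution: y(x) = A e^(10x) + B e^(-10x), where A and B are arbitrary constants fixed by the endpoint conditions.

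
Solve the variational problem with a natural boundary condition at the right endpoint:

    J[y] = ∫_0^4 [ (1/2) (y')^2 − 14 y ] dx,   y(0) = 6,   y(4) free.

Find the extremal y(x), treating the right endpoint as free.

The Lagrangian L = (1/2) (y')^2 − 14 y gives
    ∂L/∂y = −14,   ∂L/∂y' = y'.
Euler-Lagrange: d/dx(y') − (−14) = 0, i.e. y'' + 14 = 0, so
    y(x) = −(14/2) x^2 + C1 x + C2.
Fixed left endpoint y(0) = 6 ⇒ C2 = 6.
The right endpoint x = 4 is free, so the natural (transversality) condition is ∂L/∂y' |_{x=4} = 0, i.e. y'(4) = 0.
Compute y'(x) = −14 x + C1, so y'(4) = −56 + C1 = 0 ⇒ C1 = 56.
Therefore the extremal is
    y(x) = −7 x^2 + 56 x + 6.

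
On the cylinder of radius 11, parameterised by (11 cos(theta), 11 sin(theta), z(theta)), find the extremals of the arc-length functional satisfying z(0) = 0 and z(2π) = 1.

Parameterise the cylinder of radius R = 11 as
    r(θ) = (11 cos θ, 11 sin θ, z(θ)).
The arc-length element is
    ds = sqrt(121 + (dz/dθ)^2) dθ,
so the Lagrangian is L = sqrt(121 + z'^2).
L depends on z' only, not on z or θ, so ∂L/∂z = 0 and
    ∂L/∂z' = z' / sqrt(121 + z'^2).
The Euler-Lagrange equation gives
    d/dθ( z' / sqrt(121 + z'^2) ) = 0,
so z' is constant. Integrating once:
    z(θ) = a θ + b,
a helix on the cylinder (a straight line when the cylinder is unrolled). The constants a, b are determined by the endpoint conditions.
With endpoint conditions z(0) = 0 and z(2π) = 1: from z(0) = b we get b = 0, and a·2π + 0 = 1 gives a = 1/(2π), so
    z(θ) = (1/(2π)) θ.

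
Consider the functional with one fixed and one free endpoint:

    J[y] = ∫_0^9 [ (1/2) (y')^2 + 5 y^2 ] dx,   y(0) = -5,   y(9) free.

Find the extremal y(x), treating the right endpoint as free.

The Lagrangian L = (1/2) (y')^2 + 5 y^2 gives
    ∂L/∂y = 10 y,   ∂L/∂y' = y'.
Euler-Lagrange: y'' − 10 y = 0.
With k = sqrt(10), the general solution is
    y(x) = A cosh(sqrt(10) x) + B sinh(sqrt(10) x).
Fixed left endpoint y(0) = -5 ⇒ A = -5.
The right endpoint x = 9 is free, so the natural (transversality) condition is ∂L/∂y' |_{x=9} = 0, i.e. y'(9) = 0.
Compute y'(x) = A k sinh(k x) + B k cosh(k x), so
    y'(9) = A k sinh(k·9) + B k cosh(k·9) = 0
    ⇒ B = −A tanh(k·9) = 5 tanh(sqrt(10)·9).
Therefore the extremal is
    y(x) = −5 cosh(sqrt(10) x) + 5 tanh(sqrt(10)·9) sinh(sqrt(10) x).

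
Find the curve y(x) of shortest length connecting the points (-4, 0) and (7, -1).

Arc-length functional: J[y] = ∫ sqrt(1 + (y')^2) dx.
Lagrangian L = sqrt(1 + (y')^2) has no explicit y dependence, so ∂L/∂y = 0 and the Euler-Lagrange equation gives
    d/dx( y' / sqrt(1 + (y')^2) ) = 0  ⇒  y' / sqrt(1 + (y')^2) = const.
Hence y' is constant, so y(x) is affine.
Fitting the endpoints (-4, 0) and (7, -1):
    slope m = ((-1) − 0) / (7 − (-4)) = -1/11,
    intercept c = 0 − m·(-4) = -4/11.
Extremal: y(x) = (-1/11) x - 4/11.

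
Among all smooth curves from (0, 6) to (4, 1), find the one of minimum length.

Arc-length functional: J[y] = ∫ sqrt(1 + (y')^2) dx.
Lagrangian L = sqrt(1 + (y')^2) has no explicit y dependence, so ∂L/∂y = 0 and the Euler-Lagrange equation gives
    d/dx( y' / sqrt(1 + (y')^2) ) = 0  ⇒  y' / sqrt(1 + (y')^2) = const.
Hence y' is constant, so y(x) is affine.
Fitting the endpoints (0, 6) and (4, 1):
    slope m = (1 − 6) / (4 − 0) = -5/4,
    intercept c = 6 − m·0 = 6.
Extremal: y(x) = (-5/4) x + 6.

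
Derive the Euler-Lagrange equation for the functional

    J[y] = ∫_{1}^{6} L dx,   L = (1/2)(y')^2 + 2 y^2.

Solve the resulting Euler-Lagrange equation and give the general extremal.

The Lagrangian is L = (1/2)(y')^2 + 2 y^2.
∂L/∂y = 4y.
∂L/∂y' = y'.
The Euler-Lagrange equation d/dx(∂L/∂y') − ∂L/∂y = 0 becomes:
    y'' - 4 y = 0
General solution: y(x) = A e^(2x) + B e^(-2x), where A and B are arbitrary constants fixed by the endpoint conditions.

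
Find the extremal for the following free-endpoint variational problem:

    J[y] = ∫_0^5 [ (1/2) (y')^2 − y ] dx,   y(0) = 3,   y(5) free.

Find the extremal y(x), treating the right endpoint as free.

The Lagrangian L = (1/2) (y')^2 − y gives
    ∂L/∂y = −1,   ∂L/∂y' = y'.
Euler-Lagrange: d/dx(y') − (−1) = 0, i.e. y'' + 1 = 0, so
    y(x) = −(1/2) x^2 + C1 x + C2.
Fixed left endpoint y(0) = 3 ⇒ C2 = 3.
The right endpoint x = 5 is free, so the natural (transversality) condition is ∂L/∂y' |_{x=5} = 0, i.e. y'(5) = 0.
Compute y'(x) = −1 x + C1, so y'(5) = −5 + C1 = 0 ⇒ C1 = 5.
Therefore the extremal is
    y(x) = −x^2/2 + 5 x + 3.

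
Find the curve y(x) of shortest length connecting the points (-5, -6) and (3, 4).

Arc-length functional: J[y] = ∫ sqrt(1 + (y')^2) dx.
Lagrangian L = sqrt(1 + (y')^2) has no explicit y dependence, so ∂L/∂y = 0 and the Euler-Lagrange equation gives
    d/dx( y' / sqrt(1 + (y')^2) ) = 0  ⇒  y' / sqrt(1 + (y')^2) = const.
Hence y' is constant, so y(x) is affine.
Fitting the endpoints (-5, -6) and (3, 4):
    slope m = (4 − (-6)) / (3 − (-5)) = 5/4,
    intercept c = (-6) − m·(-5) = 1/4.
Extremal: y(x) = (5/4) x + 1/4.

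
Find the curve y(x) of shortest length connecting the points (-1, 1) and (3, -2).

Arc-length functional: J[y] = ∫ sqrt(1 + (y')^2) dx.
Lagrangian L = sqrt(1 + (y')^2) has no explicit y dependence, so ∂L/∂y = 0 and the Euler-Lagrange equation gives
    d/dx( y' / sqrt(1 + (y')^2) ) = 0  ⇒  y' / sqrt(1 + (y')^2) = const.
Hence y' is constant, so y(x) is affine.
Fitting the endpoints (-1, 1) and (3, -2):
    slope m = ((-2) − 1) / (3 − (-1)) = -3/4,
    intercept c = 1 − m·(-1) = 1/4.
Extremal: y(x) = (-3/4) x + 1/4.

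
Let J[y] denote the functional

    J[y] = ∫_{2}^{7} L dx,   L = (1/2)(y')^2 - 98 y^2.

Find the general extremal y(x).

The Lagrangian is L = (1/2)(y')^2 - 98 y^2.
∂L/∂y = -196y.
∂L/∂y' = y'.
The Euler-Lagrange equation d/dx(∂L/∂y') − ∂L/∂y = 0 becomes:
    y'' + 196 y = 0
General solution: y(x) = A sin(14x) + B cos(14x), where A and B are arbitrary constants fixed by the endpoint conditions.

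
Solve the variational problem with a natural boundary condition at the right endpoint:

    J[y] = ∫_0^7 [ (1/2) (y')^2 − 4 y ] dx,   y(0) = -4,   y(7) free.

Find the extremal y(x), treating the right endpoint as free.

The Lagrangian L = (1/2) (y')^2 − 4 y gives
    ∂L/∂y = −4,   ∂L/∂y' = y'.
Euler-Lagrange: d/dx(y') − (−4) = 0, i.e. y'' + 4 = 0, so
    y(x) = −(4/2) x^2 + C1 x + C2.
Fixed left endpoint y(0) = -4 ⇒ C2 = -4.
The right endpoint x = 7 is free, so the natural (transversality) condition is ∂L/∂y' |_{x=7} = 0, i.e. y'(7) = 0.
Compute y'(x) = −4 x + C1, so y'(7) = −28 + C1 = 0 ⇒ C1 = 28.
Therefore the extremal is
    y(x) = −2 x^2 + 28 x − 4.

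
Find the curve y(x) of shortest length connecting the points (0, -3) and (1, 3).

Arc-length functional: J[y] = ∫ sqrt(1 + (y')^2) dx.
Lagrangian L = sqrt(1 + (y')^2) has no explicit y dependence, so ∂L/∂y = 0 and the Euler-Lagrange equation gives
    d/dx( y' / sqrt(1 + (y')^2) ) = 0  ⇒  y' / sqrt(1 + (y')^2) = const.
Hence y' is constant, so y(x) is affine.
Fitting the endpoints (0, -3) and (1, 3):
    slope m = (3 − (-3)) / (1 − 0) = 6,
    intercept c = (-3) − m·0 = -3.
Extremal: y(x) = 6 x - 3.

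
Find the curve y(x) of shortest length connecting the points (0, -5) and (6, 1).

Arc-length functional: J[y] = ∫ sqrt(1 + (y')^2) dx.
Lagrangian L = sqrt(1 + (y')^2) has no explicit y dependence, so ∂L/∂y = 0 and the Euler-Lagrange equation gives
    d/dx( y' / sqrt(1 + (y')^2) ) = 0  ⇒  y' / sqrt(1 + (y')^2) = const.
Hence y' is constant, so y(x) is affine.
Fitting the endpoints (0, -5) and (6, 1):
    slope m = (1 − (-5)) / (6 − 0) = 1,
    intercept c = (-5) − m·0 = -5.
Extremal: y(x) = x - 5.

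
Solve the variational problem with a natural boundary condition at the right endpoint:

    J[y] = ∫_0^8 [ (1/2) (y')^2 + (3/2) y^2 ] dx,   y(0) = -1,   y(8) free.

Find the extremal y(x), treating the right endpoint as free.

The Lagrangian L = (1/2) (y')^2 + (3/2) y^2 gives
    ∂L/∂y = 3 y,   ∂L/∂y' = y'.
Euler-Lagrange: y'' − 3 y = 0.
With k = sqrt(3), the general solution is
    y(x) = A cosh(sqrt(3) x) + B sinh(sqrt(3) x).
Fixed left endpoint y(0) = -1 ⇒ A = -1.
The right endpoint x = 8 is free, so the natural (transversality) condition is ∂L/∂y' |_{x=8} = 0, i.e. y'(8) = 0.
Compute y'(x) = A k sinh(k x) + B k cosh(k x), so
    y'(8) = A k sinh(k·8) + B k cosh(k·8) = 0
    ⇒ B = −A tanh(k·8) = tanh(sqrt(3)·8).
Therefore the extremal is
    y(x) = −cosh(sqrt(3) x) + tanh(sqrt(3)·8) sinh(sqrt(3) x).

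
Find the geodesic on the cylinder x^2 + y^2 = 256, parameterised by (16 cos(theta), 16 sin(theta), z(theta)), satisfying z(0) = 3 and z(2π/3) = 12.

Parameterise the cylinder of radius R = 16 as
    r(θ) = (16 cos θ, 16 sin θ, z(θ)).
The arc-length element is
    ds = sqrt(256 + (dz/dθ)^2) dθ,
so the Lagrangian is L = sqrt(256 + z'^2).
L depends on z' only, not on z or θ, so ∂L/∂z = 0 and
    ∂L/∂z' = z' / sqrt(256 + z'^2).
The Euler-Lagrange equation gives
    d/dθ( z' / sqrt(256 + z'^2) ) = 0,
so z' is constant. Integrating once:
    z(θ) = a θ + b,
a helix on the cylinder (a straight line when the cylinder is unrolled). The constants a, b are determined by the endpoint conditions.
With endpoint conditions z(0) = 3 and z(2π/3) = 12: from z(0) = b we get b = 3, and a·2π/3 + 3 = 12 gives a = 27/(2π), so
    z(θ) = (27/(2π)) θ + 3.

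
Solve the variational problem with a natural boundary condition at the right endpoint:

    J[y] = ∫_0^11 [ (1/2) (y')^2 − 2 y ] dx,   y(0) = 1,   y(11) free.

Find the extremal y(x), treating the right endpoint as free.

The Lagrangian L = (1/2) (y')^2 − 2 y gives
    ∂L/∂y = −2,   ∂L/∂y' = y'.
Euler-Lagrange: d/dx(y') − (−2) = 0, i.e. y'' + 2 = 0, so
    y(x) = −(2/2) x^2 + C1 x + C2.
Fixed left endpoint y(0) = 1 ⇒ C2 = 1.
The right endpoint x = 11 is free, so the natural (transversality) condition is ∂L/∂y' |_{x=11} = 0, i.e. y'(11) = 0.
Compute y'(x) = −2 x + C1, so y'(11) = −22 + C1 = 0 ⇒ C1 = 22.
Therefore the extremal is
    y(x) = −x^2 + 22 x + 1.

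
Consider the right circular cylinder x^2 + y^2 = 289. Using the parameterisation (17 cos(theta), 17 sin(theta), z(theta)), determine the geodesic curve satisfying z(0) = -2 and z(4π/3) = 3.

Parameterise the cylinder of radius R = 17 as
    r(θ) = (17 cos θ, 17 sin θ, z(θ)).
The arc-length element is
    ds = sqrt(289 + (dz/dθ)^2) dθ,
so the Lagrangian is L = sqrt(289 + z'^2).
L depends on z' only, not on z or θ, so ∂L/∂z = 0 and
    ∂L/∂z' = z' / sqrt(289 + z'^2).
The Euler-Lagrange equation gives
    d/dθ( z' / sqrt(289 + z'^2) ) = 0,
so z' is constant. Integrating once:
    z(θ) = a θ + b,
a helix on the cylinder (a straight line when the cylinder is unrolled). The constants a, b are determined by the endpoint conditions.
With endpoint conditions z(0) = -2 and z(4π/3) = 3: from z(0) = b we get b = -2, and a·4π/3 + -2 = 3 gives a = 15/(4π), so
    z(θ) = (15/(4π)) θ − 2.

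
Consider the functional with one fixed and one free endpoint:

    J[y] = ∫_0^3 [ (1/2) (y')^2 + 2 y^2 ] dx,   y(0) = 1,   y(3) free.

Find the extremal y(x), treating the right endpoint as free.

The Lagrangian L = (1/2) (y')^2 + 2 y^2 gives
    ∂L/∂y = 4 y,   ∂L/∂y' = y'.
Euler-Lagrange: y'' − 4 y = 0.
With k = 2, the general solution is
    y(x) = A cosh(2 x) + B sinh(2 x).
Fixed left endpoint y(0) = 1 ⇒ A = 1.
The right endpoint x = 3 is free, so the natural (transversality) condition is ∂L/∂y' |_{x=3} = 0, i.e. y'(3) = 0.
Compute y'(x) = A k sinh(k x) + B k cosh(k x), so
    y'(3) = A k sinh(k·3) + B k cosh(k·3) = 0
    ⇒ B = −A tanh(k·3) = − tanh(2·3).
Therefore the extremal is
    y(x) = cosh(2 x) − tanh(2·3) sinh(2 x).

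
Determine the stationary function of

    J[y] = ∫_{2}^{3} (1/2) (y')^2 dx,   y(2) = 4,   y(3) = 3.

The Lagrangian is L = (1/2) (y')^2.
Compute ∂L/∂y = 0, ∂L/∂y' = y'.
The Euler-Lagrange equation d/dx(∂L/∂y') − ∂L/∂y = 0 reduces to
    y'' = 0.
Its general solution is
    y(x) = A x + B,
with A, B fixed by the endpoint conditions.
Applying the endpoint conditions y(2) = 4 and y(3) = 3: solve A·2 + B = 4 and A·3 + B = 3. Subtracting gives A(3 − 2) = 3 − 4, so A = -1, and B = 4 − A·2 = 6. Therefore
    y(x) = -x + 6.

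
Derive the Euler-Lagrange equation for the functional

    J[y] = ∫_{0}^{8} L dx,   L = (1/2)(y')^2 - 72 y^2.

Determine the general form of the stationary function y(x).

The Lagrangian is L = (1/2)(y')^2 - 72 y^2.
∂L/∂y = -144y.
∂L/∂y' = y'.
The Euler-Lagrange equation d/dx(∂L/∂y') − ∂L/∂y = 0 becomes:
    y'' + 144 y = 0
General solution: y(x) = A sin(12x) + B cos(12x), where A and B are arbitrary constants fixed by the endpoint conditions.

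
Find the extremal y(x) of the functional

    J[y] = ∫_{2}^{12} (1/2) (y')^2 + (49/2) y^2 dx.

The Lagrangian is L = (1/2) (y')^2 + (49/2) y^2.
Compute ∂L/∂y = 49y, ∂L/∂y' = y'.
The Euler-Lagrange equation d/dx(∂L/∂y') − ∂L/∂y = 0 reduces to
    y'' − 49 y = 0.
Its general solution is
    y(x) = A e^(7x) + B e^(−7x),
with A, B fixed by the endpoint conditions.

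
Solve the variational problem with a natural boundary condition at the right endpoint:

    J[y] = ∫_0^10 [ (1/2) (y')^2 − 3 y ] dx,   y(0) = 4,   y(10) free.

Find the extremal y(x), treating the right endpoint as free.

The Lagrangian L = (1/2) (y')^2 − 3 y gives
    ∂L/∂y = −3,   ∂L/∂y' = y'.
Euler-Lagrange: d/dx(y') − (−3) = 0, i.e. y'' + 3 = 0, so
    y(x) = −(3/2) x^2 + C1 x + C2.
Fixed left endpoint y(0) = 4 ⇒ C2 = 4.
The right endpoint x = 10 is free, so the natural (transversality) condition is ∂L/∂y' |_{x=10} = 0, i.e. y'(10) = 0.
Compute y'(x) = −3 x + C1, so y'(10) = −30 + C1 = 0 ⇒ C1 = 30.
Therefore the extremal is
    y(x) = −(3/2) x^2 + 30 x + 4.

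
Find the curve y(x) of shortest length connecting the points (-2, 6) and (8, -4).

Arc-length functional: J[y] = ∫ sqrt(1 + (y')^2) dx.
Lagrangian L = sqrt(1 + (y')^2) has no explicit y dependence, so ∂L/∂y = 0 and the Euler-Lagrange equation gives
    d/dx( y' / sqrt(1 + (y')^2) ) = 0  ⇒  y' / sqrt(1 + (y')^2) = const.
Hence y' is constant, so y(x) is affine.
Fitting the endpoints (-2, 6) and (8, -4):
    slope m = ((-4) − 6) / (8 − (-2)) = -1,
    intercept c = 6 − m·(-2) = 4.
Extremal: y(x) = -x + 4.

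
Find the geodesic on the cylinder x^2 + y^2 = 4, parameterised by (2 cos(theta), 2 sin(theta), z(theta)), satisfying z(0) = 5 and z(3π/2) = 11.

Parameterise the cylinder of radius R = 2 as
    r(θ) = (2 cos θ, 2 sin θ, z(θ)).
The arc-length element is
    ds = sqrt(4 + (dz/dθ)^2) dθ,
so the Lagrangian is L = sqrt(4 + z'^2).
L depends on z' only, not on z or θ, so ∂L/∂z = 0 and
    ∂L/∂z' = z' / sqrt(4 + z'^2).
The Euler-Lagrange equation gives
    d/dθ( z' / sqrt(4 + z'^2) ) = 0,
so z' is constant. Integrating once:
    z(θ) = a θ + b,
a helix on the cylinder (a straight line when the cylinder is unrolled). The constants a, b are determined by the endpoint conditions.
With endpoint conditions z(0) = 5 and z(3π/2) = 11: from z(0) = b we get b = 5, and a·3π/2 + 5 = 11 gives a = 4/π, so
    z(θ) = (4/π) θ + 5.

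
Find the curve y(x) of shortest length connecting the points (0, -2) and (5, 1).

Arc-length functional: J[y] = ∫ sqrt(1 + (y')^2) dx.
Lagrangian L = sqrt(1 + (y')^2) has no explicit y dependence, so ∂L/∂y = 0 and the Euler-Lagrange equation gives
    d/dx( y' / sqrt(1 + (y')^2) ) = 0  ⇒  y' / sqrt(1 + (y')^2) = const.
Hence y' is constant, so y(x) is affine.
Fitting the endpoints (0, -2) and (5, 1):
    slope m = (1 − (-2)) / (5 − 0) = 3/5,
    intercept c = (-2) − m·0 = -2.
Extremal: y(x) = (3/5) x - 2.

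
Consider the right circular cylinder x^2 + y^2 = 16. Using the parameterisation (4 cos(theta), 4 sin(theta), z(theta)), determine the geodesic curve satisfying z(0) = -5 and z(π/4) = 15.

Parameterise the cylinder of radius R = 4 as
    r(θ) = (4 cos θ, 4 sin θ, z(θ)).
The arc-length element is
    ds = sqrt(16 + (dz/dθ)^2) dθ,
so the Lagrangian is L = sqrt(16 + z'^2).
L depends on z' only, not on z or θ, so ∂L/∂z = 0 and
    ∂L/∂z' = z' / sqrt(16 + z'^2).
The Euler-Lagrange equation gives
    d/dθ( z' / sqrt(16 + z'^2) ) = 0,
so z' is constant. Integrating once:
    z(θ) = a θ + b,
a helix on the cylinder (a straight line when the cylinder is unrolled). The constants a, b are determined by the endpoint conditions.
With endpoint conditions z(0) = -5 and z(π/4) = 15: from z(0) = b we get b = -5, and a·π/4 + -5 = 15 gives a = 80/π, so
    z(θ) = (80/π) θ − 5.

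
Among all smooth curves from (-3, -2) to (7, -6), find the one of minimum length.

Arc-length functional: J[y] = ∫ sqrt(1 + (y')^2) dx.
Lagrangian L = sqrt(1 + (y')^2) has no explicit y dependence, so ∂L/∂y = 0 and the Euler-Lagrange equation gives
    d/dx( y' / sqrt(1 + (y')^2) ) = 0  ⇒  y' / sqrt(1 + (y')^2) = const.
Hence y' is constant, so y(x) is affine.
Fitting the endpoints (-3, -2) and (7, -6):
    slope m = ((-6) − (-2)) / (7 − (-3)) = -2/5,
    intercept c = (-2) − m·(-3) = -16/5.
Extremal: y(x) = (-2/5) x - 16/5.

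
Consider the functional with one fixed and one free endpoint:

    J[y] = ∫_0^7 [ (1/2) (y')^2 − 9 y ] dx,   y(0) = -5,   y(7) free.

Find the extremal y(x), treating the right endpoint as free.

The Lagrangian L = (1/2) (y')^2 − 9 y gives
    ∂L/∂y = −9,   ∂L/∂y' = y'.
Euler-Lagrange: d/dx(y') − (−9) = 0, i.e. y'' + 9 = 0, so
    y(x) = −(9/2) x^2 + C1 x + C2.
Fixed left endpoint y(0) = -5 ⇒ C2 = -5.
The right endpoint x = 7 is free, so the natural (transversality) condition is ∂L/∂y' |_{x=7} = 0, i.e. y'(7) = 0.
Compute y'(x) = −9 x + C1, so y'(7) = −63 + C1 = 0 ⇒ C1 = 63.
Therefore the extremal is
    y(x) = −(9/2) x^2 + 63 x − 5.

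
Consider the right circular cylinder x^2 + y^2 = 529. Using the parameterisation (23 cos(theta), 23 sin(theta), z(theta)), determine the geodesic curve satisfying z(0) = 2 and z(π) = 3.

Parameterise the cylinder of radius R = 23 as
    r(θ) = (23 cos θ, 23 sin θ, z(θ)).
The arc-length element is
    ds = sqrt(529 + (dz/dθ)^2) dθ,
so the Lagrangian is L = sqrt(529 + z'^2).
L depends on z' only, not on z or θ, so ∂L/∂z = 0 and
    ∂L/∂z' = z' / sqrt(529 + z'^2).
The Euler-Lagrange equation gives
    d/dθ( z' / sqrt(529 + z'^2) ) = 0,
so z' is constant. Integrating once:
    z(θ) = a θ + b,
a helix on the cylinder (a straight line when the cylinder is unrolled). The constants a, b are determined by the endpoint conditions.
With endpoint conditions z(0) = 2 and z(π) = 3: from z(0) = b we get b = 2, and a·π + 2 = 3 gives a = 1/π, so
    z(θ) = (1/π) θ + 2.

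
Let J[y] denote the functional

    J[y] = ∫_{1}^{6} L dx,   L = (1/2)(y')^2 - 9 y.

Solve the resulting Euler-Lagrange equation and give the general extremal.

The Lagrangian is L = (1/2)(y')^2 - 9 y.
∂L/∂y = -9.
∂L/∂y' = y'.
The Euler-Lagrange equation d/dx(∂L/∂y') − ∂L/∂y = 0 becomes:
    y'' + 9 = 0
General solution: y(x) = -(9/2) x^2 + A x + B, where A and B are arbitrary constants fixed by the endpoint conditions.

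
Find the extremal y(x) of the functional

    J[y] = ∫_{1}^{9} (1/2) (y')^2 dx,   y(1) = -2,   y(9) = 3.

The Lagrangian is L = (1/2) (y')^2.
Compute ∂L/∂y = 0, ∂L/∂y' = y'.
The Euler-Lagrange equation d/dx(∂L/∂y') − ∂L/∂y = 0 reduces to
    y'' = 0.
Its general solution is
    y(x) = A x + B,
with A, B fixed by the endpoint conditions.
Applying the endpoint conditions y(1) = -2 and y(9) = 3: solve A·1 + B = -2 and A·9 + B = 3. Subtracting gives A(9 − 1) = 3 − -2, so A = 5/8, and B = -2 − A·1 = -21/8. Therefore
    y(x) = (5/8) x - 21/8.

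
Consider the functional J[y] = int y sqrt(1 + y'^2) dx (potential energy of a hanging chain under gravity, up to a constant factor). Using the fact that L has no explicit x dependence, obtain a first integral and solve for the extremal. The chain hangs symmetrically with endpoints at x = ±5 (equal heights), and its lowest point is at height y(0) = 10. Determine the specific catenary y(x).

The Lagrangian L(y, y') = y sqrt(1 + y'^2) has no explicit x dependence, so the Beltrami identity applies:
    L − y' ∂L/∂y' = C.
Compute ∂L/∂y' = y · y' / sqrt(1 + y'^2). Then
    L − y' ∂L/∂y'
    = y sqrt(1 + y'^2) − y · y'^2 / sqrt(1 + y'^2)
    = y (1 + y'^2 − y'^2) / sqrt(1 + y'^2)
    = y / sqrt(1 + y'^2) = C.
Squaring gives y^2 = C^2 (1 + y'^2), i.e.
    y'^2 = y^2 / C^2 − 1.
Separating variables,
    dy / sqrt(y^2 − C^2) = dx / C,
and integrating gives arccosh(y / C) = (x − a)/C, so
    y(x) = C cosh((x − a)/C),
the catenary. The constants C and a are fixed by the two endpoint conditions (and, for the hanging-chain problem, the length constraint selects C).
Now fit the given data. The endpoints x = ±5 are symmetric at equal height, so the catenary is even about its minimum: a = 0 and y(x) = C cosh(x/C). The lowest point is y(0) = C cosh(0) = C, and we are told y(0) = 10, so C = 10. Therefore
    y(x) = 10 cosh(x/10),
and at the endpoints
    y(±5) = 10 cosh(5/10).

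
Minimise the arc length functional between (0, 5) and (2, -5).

Arc-length functional: J[y] = ∫ sqrt(1 + (y')^2) dx.
Lagrangian L = sqrt(1 + (y')^2) has no explicit y dependence, so ∂L/∂y = 0 and the Euler-Lagrange equation gives
    d/dx( y' / sqrt(1 + (y')^2) ) = 0  ⇒  y' / sqrt(1 + (y')^2) = const.
Hence y' is constant, so y(x) is affine.
Fitting the endpoints (0, 5) and (2, -5):
    slope m = ((-5) − 5) / (2 − 0) = -5,
    intercept c = 5 − m·0 = 5.
Extremal: y(x) = -5 x + 5.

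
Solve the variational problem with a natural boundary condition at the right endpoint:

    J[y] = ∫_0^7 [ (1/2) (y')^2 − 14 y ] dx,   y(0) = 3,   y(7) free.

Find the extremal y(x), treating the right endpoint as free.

The Lagrangian L = (1/2) (y')^2 − 14 y gives
    ∂L/∂y = −14,   ∂L/∂y' = y'.
Euler-Lagrange: d/dx(y') − (−14) = 0, i.e. y'' + 14 = 0, so
    y(x) = −(14/2) x^2 + C1 x + C2.
Fixed left endpoint y(0) = 3 ⇒ C2 = 3.
The right endpoint x = 7 is free, so the natural (transversality) condition is ∂L/∂y' |_{x=7} = 0, i.e. y'(7) = 0.
Compute y'(x) = −14 x + C1, so y'(7) = −98 + C1 = 0 ⇒ C1 = 98.
Therefore the extremal is
    y(x) = −7 x^2 + 98 x + 3.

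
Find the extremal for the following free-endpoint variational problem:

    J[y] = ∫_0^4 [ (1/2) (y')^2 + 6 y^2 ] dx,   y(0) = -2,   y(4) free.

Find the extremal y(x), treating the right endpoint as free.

The Lagrangian L = (1/2) (y')^2 + 6 y^2 gives
    ∂L/∂y = 12 y,   ∂L/∂y' = y'.
Euler-Lagrange: y'' − 12 y = 0.
With k = sqrt(12), the general solution is
    y(x) = A cosh(sqrt(12) x) + B sinh(sqrt(12) x).
Fixed left endpoint y(0) = -2 ⇒ A = -2.
The right endpoint x = 4 is free, so the natural (transversality) condition is ∂L/∂y' |_{x=4} = 0, i.e. y'(4) = 0.
Compute y'(x) = A k sinh(k x) + B k cosh(k x), so
    y'(4) = A k sinh(k·4) + B k cosh(k·4) = 0
    ⇒ B = −A tanh(k·4) = 2 tanh(sqrt(12)·4).
Therefore the extremal is
    y(x) = −2 cosh(sqrt(12) x) + 2 tanh(sqrt(12)·4) sinh(sqrt(12) x).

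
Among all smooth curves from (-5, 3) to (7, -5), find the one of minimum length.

Arc-length functional: J[y] = ∫ sqrt(1 + (y')^2) dx.
Lagrangian L = sqrt(1 + (y')^2) has no explicit y dependence, so ∂L/∂y = 0 and the Euler-Lagrange equation gives
    d/dx( y' / sqrt(1 + (y')^2) ) = 0  ⇒  y' / sqrt(1 + (y')^2) = const.
Hence y' is constant, so y(x) is affine.
Fitting the endpoints (-5, 3) and (7, -5):
    slope m = ((-5) − 3) / (7 − (-5)) = -2/3,
    intercept c = 3 − m·(-5) = -1/3.
Extremal: y(x) = (-2/3) x - 1/3.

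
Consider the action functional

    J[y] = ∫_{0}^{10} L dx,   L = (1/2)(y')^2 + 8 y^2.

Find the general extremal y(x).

The Lagrangian is L = (1/2)(y')^2 + 8 y^2.
∂L/∂y = 16y.
∂L/∂y' = y'.
The Euler-Lagrange equation d/dx(∂L/∂y') − ∂L/∂y = 0 becomes:
    y'' - 16 y = 0
General solution: y(x) = A e^(4x) + B e^(-4x), where A and B are arbitrary constants fixed by the endpoint conditions.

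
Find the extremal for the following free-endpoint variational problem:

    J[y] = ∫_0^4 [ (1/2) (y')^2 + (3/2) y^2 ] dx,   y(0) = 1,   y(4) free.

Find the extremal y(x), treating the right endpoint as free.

The Lagrangian L = (1/2) (y')^2 + (3/2) y^2 gives
    ∂L/∂y = 3 y,   ∂L/∂y' = y'.
Euler-Lagrange: y'' − 3 y = 0.
With k = sqrt(3), the general solution is
    y(x) = A cosh(sqrt(3) x) + B sinh(sqrt(3) x).
Fixed left endpoint y(0) = 1 ⇒ A = 1.
The right endpoint x = 4 is free, so the natural (transversality) condition is ∂L/∂y' |_{x=4} = 0, i.e. y'(4) = 0.
Compute y'(x) = A k sinh(k x) + B k cosh(k x), so
    y'(4) = A k sinh(k·4) + B k cosh(k·4) = 0
    ⇒ B = −A tanh(k·4) = − tanh(sqrt(3)·4).
Therefore the extremal is
    y(x) = cosh(sqrt(3) x) − tanh(sqrt(3)·4) sinh(sqrt(3) x).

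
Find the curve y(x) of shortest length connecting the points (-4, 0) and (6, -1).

Arc-length functional: J[y] = ∫ sqrt(1 + (y')^2) dx.
Lagrangian L = sqrt(1 + (y')^2) has no explicit y dependence, so ∂L/∂y = 0 and the Euler-Lagrange equation gives
    d/dx( y' / sqrt(1 + (y')^2) ) = 0  ⇒  y' / sqrt(1 + (y')^2) = const.
Hence y' is constant, so y(x) is affine.
Fitting the endpoints (-4, 0) and (6, -1):
    slope m = ((-1) − 0) / (6 − (-4)) = -1/10,
    intercept c = 0 − m·(-4) = -2/5.
Extremal: y(x) = (-1/10) x - 2/5.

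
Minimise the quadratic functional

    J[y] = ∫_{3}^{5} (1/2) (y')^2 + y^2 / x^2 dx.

The Lagrangian is L = (1/2) (y')^2 + y^2 / x^2.
Compute ∂L/∂y = 2y/x^2, ∂L/∂y' = y'.
The Euler-Lagrange equation d/dx(∂L/∂y') − ∂L/∂y = 0 reduces to
    y'' − 2/x^2 · y = 0  (x > 0).
Its general solution is
    y(x) = A x^2 + B / x,
with A, B fixed by the endpoint conditions.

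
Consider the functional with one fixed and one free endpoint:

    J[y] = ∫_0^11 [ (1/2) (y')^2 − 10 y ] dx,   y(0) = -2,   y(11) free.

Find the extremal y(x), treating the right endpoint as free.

The Lagrangian L = (1/2) (y')^2 − 10 y gives
    ∂L/∂y = −10,   ∂L/∂y' = y'.
Euler-Lagrange: d/dx(y') − (−10) = 0, i.e. y'' + 10 = 0, so
    y(x) = −(10/2) x^2 + C1 x + C2.
Fixed left endpoint y(0) = -2 ⇒ C2 = -2.
The right endpoint x = 11 is free, so the natural (transversality) condition is ∂L/∂y' |_{x=11} = 0, i.e. y'(11) = 0.
Compute y'(x) = −10 x + C1, so y'(11) = −110 + C1 = 0 ⇒ C1 = 110.
Therefore the extremal is
    y(x) = −5 x^2 + 110 x − 2.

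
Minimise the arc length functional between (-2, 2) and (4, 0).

Arc-length functional: J[y] = ∫ sqrt(1 + (y')^2) dx.
Lagrangian L = sqrt(1 + (y')^2) has no explicit y dependence, so ∂L/∂y = 0 and the Euler-Lagrange equation gives
    d/dx( y' / sqrt(1 + (y')^2) ) = 0  ⇒  y' / sqrt(1 + (y')^2) = const.
Hence y' is constant, so y(x) is affine.
Fitting the endpoints (-2, 2) and (4, 0):
    slope m = (0 − 2) / (4 − (-2)) = -1/3,
    intercept c = 2 − m·(-2) = 4/3.
Extremal: y(x) = (-1/3) x + 4/3.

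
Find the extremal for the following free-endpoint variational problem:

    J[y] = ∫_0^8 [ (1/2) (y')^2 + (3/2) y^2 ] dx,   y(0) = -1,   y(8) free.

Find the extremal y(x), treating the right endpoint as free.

The Lagrangian L = (1/2) (y')^2 + (3/2) y^2 gives
    ∂L/∂y = 3 y,   ∂L/∂y' = y'.
Euler-Lagrange: y'' − 3 y = 0.
With k = sqrt(3), the general solution is
    y(x) = A cosh(sqrt(3) x) + B sinh(sqrt(3) x).
Fixed left endpoint y(0) = -1 ⇒ A = -1.
The right endpoint x = 8 is free, so the natural (transversality) condition is ∂L/∂y' |_{x=8} = 0, i.e. y'(8) = 0.
Compute y'(x) = A k sinh(k x) + B k cosh(k x), so
    y'(8) = A k sinh(k·8) + B k cosh(k·8) = 0
    ⇒ B = −A tanh(k·8) = tanh(sqrt(3)·8).
Therefore the extremal is
    y(x) = −cosh(sqrt(3) x) + tanh(sqrt(3)·8) sinh(sqrt(3) x).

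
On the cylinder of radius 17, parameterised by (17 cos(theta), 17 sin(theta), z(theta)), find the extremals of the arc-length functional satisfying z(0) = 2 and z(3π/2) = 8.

Parameterise the cylinder of radius R = 17 as
    r(θ) = (17 cos θ, 17 sin θ, z(θ)).
The arc-length element is
    ds = sqrt(289 + (dz/dθ)^2) dθ,
so the Lagrangian is L = sqrt(289 + z'^2).
L depends on z' only, not on z or θ, so ∂L/∂z = 0 and
    ∂L/∂z' = z' / sqrt(289 + z'^2).
The Euler-Lagrange equation gives
    d/dθ( z' / sqrt(289 + z'^2) ) = 0,
so z' is constant. Integrating once:
    z(θ) = a θ + b,
a helix on the cylinder (a straight line when the cylinder is unrolled). The constants a, b are determined by the endpoint conditions.
With endpoint conditions z(0) = 2 and z(3π/2) = 8: from z(0) = b we get b = 2, and a·3π/2 + 2 = 8 gives a = 4/π, so
    z(θ) = (4/π) θ + 2.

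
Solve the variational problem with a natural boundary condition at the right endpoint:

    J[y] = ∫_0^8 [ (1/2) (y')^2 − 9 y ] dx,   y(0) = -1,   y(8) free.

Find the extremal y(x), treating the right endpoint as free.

The Lagrangian L = (1/2) (y')^2 − 9 y gives
    ∂L/∂y = −9,   ∂L/∂y' = y'.
Euler-Lagrange: d/dx(y') − (−9) = 0, i.e. y'' + 9 = 0, so
    y(x) = −(9/2) x^2 + C1 x + C2.
Fixed left endpoint y(0) = -1 ⇒ C2 = -1.
The right endpoint x = 8 is free, so the natural (transversality) condition is ∂L/∂y' |_{x=8} = 0, i.e. y'(8) = 0.
Compute y'(x) = −9 x + C1, so y'(8) = −72 + C1 = 0 ⇒ C1 = 72.
Therefore the extremal is
    y(x) = −(9/2) x^2 + 72 x − 1.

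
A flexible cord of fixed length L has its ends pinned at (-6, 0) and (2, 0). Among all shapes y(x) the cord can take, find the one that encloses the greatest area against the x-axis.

Set up the augmented Lagrangian using a multiplier λ for the length constraint:
    F(y, y') = y − λ sqrt(1 + y'^2).
F has no explicit x dependence, so the Beltrami identity yields a first integral
    F − y' ∂F/∂y' = C.
Compute ∂F/∂y' = −λ y' / sqrt(1 + y'^2). Then
    y − λ sqrt(1 + y'^2) + λ y'^2 / sqrt(1 + y'^2) = C
    ⇒  y − λ / sqrt(1 + y'^2) = C.
Solving for y' and integrating gives
    (x − a)^2 + (y − b)^2 = λ^2,
a circular arc of radius λ. The constants a, b are determined by the endpoint conditions y(-6) = y(2) = 0, and λ is fixed implicitly by the length constraint
    ∫_{-6}^{2} sqrt(1 + y'^2) dx = L.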